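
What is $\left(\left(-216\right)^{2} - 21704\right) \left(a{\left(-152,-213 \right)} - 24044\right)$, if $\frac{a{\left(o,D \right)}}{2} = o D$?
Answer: $1015746016$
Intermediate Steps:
$a{\left(o,D \right)} = 2 D o$ ($a{\left(o,D \right)} = 2 o D = 2 D o$)
$\left(\left(-216\right)^{2} - 21704\right) \left(a{\left(-152,-213 \right)} - 24044\right) = \left(\left(-216\right)^{2} - 21704\right) \left(2 \left(-213\right) \left(-152\right) - 24044\right) = \left(46656 - 21704\right) \left(64752 - 24044\right) = 24952 \cdot 40708 = 1015746016$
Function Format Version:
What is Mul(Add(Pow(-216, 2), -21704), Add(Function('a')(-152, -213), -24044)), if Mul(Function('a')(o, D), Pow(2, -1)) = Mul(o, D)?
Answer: 1015746016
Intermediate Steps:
Function('a')(o, D) = Mul(2, D, o) (Function('a')(o, D) = Mul(2, Mul(o, D)) = Mul(2, Mul(D, o)) = Mul(2, D, o))
Mul(Add(Pow(-216, 2), -21704), Add(Function('a')(-152, -213), -24044)) = Mul(Add(Pow(-216, 2), -21704), Add(Mul(2, -213, -152), -24044)) = Mul(Add(46656, -21704), Add(64752, -24044)) = Mul(24952, 40708) = 1015746016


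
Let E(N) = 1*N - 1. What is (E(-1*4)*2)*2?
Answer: -20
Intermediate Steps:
E(N) = -1 + N (E(N) = N - 1 = -1 + N)
(E(-1*4)*2)*2 = ((-1 - 1*4)*2)*2 = ((-1 - 4)*2)*2 = -5*2*2 = -10*2 = -20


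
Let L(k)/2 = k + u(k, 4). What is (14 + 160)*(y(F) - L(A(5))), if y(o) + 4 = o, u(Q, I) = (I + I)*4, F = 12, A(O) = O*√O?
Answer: -9744 - 1740*√5 ≈ -13635.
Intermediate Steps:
A(O) = O^(3/2)
u(Q, I) = 8*I (u(Q, I) = (2*I)*4 = 8*I)
y(o) = -4 + o
L(k) = 64 + 2*k (L(k) = 2*(k + 8*4) = 2*(k + 32) = 2*(32 + k) = 64 + 2*k)
(14 + 160)*(y(F) - L(A(5))) = (14 + 160)*((-4 + 12) - (64 + 2*5^(3/2))) = 174*(8 - (64 + 2*(5*√5))) = 174*(8 - (64 + 10*√5)) = 174*(8 + (-64 - 10*√5)) = 174*(-56 - 10*√5) = -9744 - 1740*√5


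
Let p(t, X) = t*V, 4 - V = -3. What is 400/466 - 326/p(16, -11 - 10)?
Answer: -26779/13048 ≈ -2.0523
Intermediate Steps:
V = 7 (V = 4 - 1*(-3) = 4 + 3 = 7)
p(t, X) = 7*t (p(t, X) = t*7 = 7*t)
400/466 - 326/p(16, -11 - 10) = 400/466 - 326/(7*16) = 400*(1/466) - 326/112 = 200/233 - 326*1/112 = 200/233 - 163/56 = -26779/13048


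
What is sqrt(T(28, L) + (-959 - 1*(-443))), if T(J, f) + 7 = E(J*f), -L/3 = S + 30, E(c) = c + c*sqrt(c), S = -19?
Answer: sqrt(-1447 - 1848*I*sqrt(231)) ≈ 115.49 - 121.6*I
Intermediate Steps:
E(c) = c + c**(3/2)
L = -33 (L = -3*(-19 + 30) = -3*11 = -33)
T(J, f) = -7 + (J*f)**(3/2) + J*f (T(J, f) = -7 + (J*f + (J*f)**(3/2)) = -7 + ((J*f)**(3/2) + J*f) = -7 + (J*f)**(3/2) + J*f)
sqrt(T(28, L) + (-959 - 1*(-443))) = sqrt((-7 + (28*(-33))**(3/2) + 28*(-33)) + (-959 - 1*(-443))) = sqrt((-7 + (-924)**(3/2) - 924) + (-959 + 443)) = sqrt((-7 - 1848*I*sqrt(231) - 924) - 516) = sqrt((-931 - 1848*I*sqrt(231)) - 516) = sqrt(-1447 - 1848*I*sqrt(231))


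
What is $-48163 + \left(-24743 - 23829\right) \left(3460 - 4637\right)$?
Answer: $57121081$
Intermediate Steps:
$-48163 + \left(-24743 - 23829\right) \left(3460 - 4637\right) = -48163 - -57169244 = -48163 + 57169244 = 57121081$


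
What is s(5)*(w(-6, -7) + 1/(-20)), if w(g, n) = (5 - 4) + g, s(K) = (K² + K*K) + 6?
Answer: -1414/5 ≈ -282.80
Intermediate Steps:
s(K) = 6 + 2*K² (s(K) = (K² + K²) + 6 = 2*K² + 6 = 6 + 2*K²)
w(g, n) = 1 + g
s(5)*(w(-6, -7) + 1/(-20)) = (6 + 2*5²)*((1 - 6) + 1/(-20)) = (6 + 2*25)*(-5 - 1/20) = (6 + 50)*(-101/20) = 56*(-101/20) = -1414/5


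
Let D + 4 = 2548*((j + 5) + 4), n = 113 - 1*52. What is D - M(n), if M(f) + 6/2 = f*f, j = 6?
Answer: 34498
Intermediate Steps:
n = 61 (n = 113 - 52 = 61)
M(f) = -3 + f² (M(f) = -3 + f*f = -3 + f²)
D = 38216 (D = -4 + 2548*((6 + 5) + 4) = -4 + 2548*(11 + 4) = -4 + 2548*15 = -4 + 38220 = 38216)
D - M(n) = 38216 - (-3 + 61²) = 38216 - (-3 + 3721) = 38216 - 1*3718 = 38216 - 3718 = 34498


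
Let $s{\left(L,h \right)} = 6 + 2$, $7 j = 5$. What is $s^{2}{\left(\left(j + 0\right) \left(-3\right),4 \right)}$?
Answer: $64$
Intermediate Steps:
$j = \frac{5}{7}$ ($j = \frac{1}{7} \cdot 5 = \frac{5}{7} \approx 0.71429$)
$s{\left(L,h \right)} = 8$
$s^{2}{\left(\left(j + 0\right) \left(-3\right),4 \right)} = 8^{2} = 64$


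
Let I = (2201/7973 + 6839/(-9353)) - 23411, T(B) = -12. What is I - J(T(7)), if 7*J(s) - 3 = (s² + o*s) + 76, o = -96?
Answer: -1760474569278/74571469 ≈ -23608.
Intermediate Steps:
J(s) = 79/7 - 96*s/7 + s²/7 (J(s) = 3/7 + ((s² - 96*s) + 76)/7 = 3/7 + (76 + s² - 96*s)/7 = 3/7 + (76/7 - 96*s/7 + s²/7) = 79/7 - 96*s/7 + s²/7)
I = -1745826602153/74571469 (I = (2201*(1/7973) + 6839*(-1/9353)) - 23411 = (2201/7973 - 6839/9353) - 23411 = -33941394/74571469 - 23411 = -1745826602153/74571469 ≈ -23411.)
I - J(T(7)) = -1745826602153/74571469 - (79/7 - 96/7*(-12) + (⅐)*(-12)²) = -1745826602153/74571469 - (79/7 + 1152/7 + (⅐)*144) = -1745826602153/74571469 - (79/7 + 1152/7 + 144/7) = -1745826602153/74571469 - 1*1375/7 = -1745826602153/74571469 - 1375/7 = -1760474569278/74571469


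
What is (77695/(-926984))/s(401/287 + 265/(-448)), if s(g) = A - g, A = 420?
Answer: -178387720/892194406353 ≈ -0.00019994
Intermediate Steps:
s(g) = 420 - g
(77695/(-926984))/s(401/287 + 265/(-448)) = (77695/(-926984))/(420 - (401/287 + 265/(-448))) = (77695*(-1/926984))/(420 - (401*(1/287) + 265*(-1/448))) = -77695/(926984*(420 - (401/287 - 265/448))) = -77695/(926984*(420 - 1*14799/18368)) = -77695/(926984*(420 - 14799/18368)) = -77695/(926984*7699761/18368) = -77695/926984*18368/7699761 = -178387720/892194406353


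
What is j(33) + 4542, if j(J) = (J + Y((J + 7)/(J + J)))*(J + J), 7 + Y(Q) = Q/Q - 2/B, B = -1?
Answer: 6456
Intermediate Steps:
Y(Q) = -4 (Y(Q) = -7 + (Q/Q - 2/(-1)) = -7 + (1 - 2*(-1)) = -7 + (1 + 2) = -7 + 3 = -4)
j(J) = 2*J*(-4 + J) (j(J) = (J - 4)*(J + J) = (-4 + J)*(2*J) = 2*J*(-4 + J))
j(33) + 4542 = 2*33*(-4 + 33) + 4542 = 2*33*29 + 4542 = 1914 + 4542 = 6456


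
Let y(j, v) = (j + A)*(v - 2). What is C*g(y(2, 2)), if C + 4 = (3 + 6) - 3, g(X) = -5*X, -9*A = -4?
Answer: 0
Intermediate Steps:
A = 4/9 (A = -⅑*(-4) = 4/9 ≈ 0.44444)
y(j, v) = (-2 + v)*(4/9 + j) (y(j, v) = (j + 4/9)*(v - 2) = (4/9 + j)*(-2 + v) = (-2 + v)*(4/9 + j))
C = 2 (C = -4 + ((3 + 6) - 3) = -4 + (9 - 3) = -4 + 6 = 2)
C*g(y(2, 2)) = 2*(-5*(-8/9 - 2*2 + (4/9)*2 + 2*2)) = 2*(-5*(-8/9 - 4 + 8/9 + 4)) = 2*(-5*0) = 2*0 = 0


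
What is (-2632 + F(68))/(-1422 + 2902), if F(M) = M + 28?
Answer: -317/185 ≈ -1.7135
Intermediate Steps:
F(M) = 28 + M
(-2632 + F(68))/(-1422 + 2902) = (-2632 + (28 + 68))/(-1422 + 2902) = (-2632 + 96)/1480 = -2536*1/1480 = -317/185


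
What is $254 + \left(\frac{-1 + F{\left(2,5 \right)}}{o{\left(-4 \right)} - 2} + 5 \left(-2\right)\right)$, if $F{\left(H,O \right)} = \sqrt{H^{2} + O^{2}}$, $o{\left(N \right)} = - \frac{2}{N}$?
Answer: $\frac{734}{3} - \frac{2 \sqrt{29}}{3} \approx 241.08$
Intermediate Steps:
$254 + \left(\frac{-1 + F{\left(2,5 \right)}}{o{\left(-4 \right)} - 2} + 5 \left(-2\right)\right) = 254 + \left(\frac{-1 + \sqrt{2^{2} + 5^{2}}}{- \frac{2}{-4} - 2} + 5 \left(-2\right)\right) = 254 - \left(10 - \frac{-1 + \sqrt{4 + 25}}{\left(-2\right) \left(- \frac{1}{4}\right) - 2}\right) = 254 - \left(10 - \frac{-1 + \sqrt{29}}{\frac{1}{2} - 2}\right) = 254 - \left(10 - \frac{-1 + \sqrt{29}}{- \frac{3}{2}}\right) = 254 - \left(10 - \left(-1 + \sqrt{29}\right) \left(- \frac{2}{3}\right)\right) = 254 - \left(\frac{28}{3} + \frac{2 \sqrt{29}}{3}\right) = \frac{734}{3} - \frac{2 \sqrt{29}}{3}$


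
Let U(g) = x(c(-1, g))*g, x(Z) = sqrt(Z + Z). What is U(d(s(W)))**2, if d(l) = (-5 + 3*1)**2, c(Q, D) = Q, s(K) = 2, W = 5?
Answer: -32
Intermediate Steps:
x(Z) = sqrt(2)*sqrt(Z) (x(Z) = sqrt(2*Z) = sqrt(2)*sqrt(Z))
d(l) = 4 (d(l) = (-5 + 3)**2 = (-2)**2 = 4)
U(g) = I*g*sqrt(2) (U(g) = (sqrt(2)*sqrt(-1))*g = (sqrt(2)*I)*g = (I*sqrt(2))*g = I*g*sqrt(2))
U(d(s(W)))**2 = (I*4*sqrt(2))**2 = (4*I*sqrt(2))**2 = -32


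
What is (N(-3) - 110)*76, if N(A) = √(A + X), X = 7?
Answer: -8208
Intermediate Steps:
N(A) = √(7 + A) (N(A) = √(A + 7) = √(7 + A))
(N(-3) - 110)*76 = (√(7 - 3) - 110)*76 = (√4 - 110)*76 = (2 - 110)*76 = -108*76 = -8208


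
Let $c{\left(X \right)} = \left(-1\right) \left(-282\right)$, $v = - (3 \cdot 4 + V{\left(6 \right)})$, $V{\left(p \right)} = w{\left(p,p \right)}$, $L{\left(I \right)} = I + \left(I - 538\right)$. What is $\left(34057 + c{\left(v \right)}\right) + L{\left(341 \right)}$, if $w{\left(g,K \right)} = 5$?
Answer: $34483$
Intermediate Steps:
$L{\left(I \right)} = -538 + 2 I$ ($L{\left(I \right)} = I + \left(-538 + I\right) = -538 + 2 I$)
$V{\left(p \right)} = 5$
$v = -17$ ($v = - (3 \cdot 4 + 5) = - (12 + 5) = \left(-1\right) 17 = -17$)
$c{\left(X \right)} = 282$
$\left(34057 + c{\left(v \right)}\right) + L{\left(341 \right)} = \left(34057 + 282\right) + \left(-538 + 2 \cdot 341\right) = 34339 + \left(-538 + 682\right) = 34339 + 144 = 34483$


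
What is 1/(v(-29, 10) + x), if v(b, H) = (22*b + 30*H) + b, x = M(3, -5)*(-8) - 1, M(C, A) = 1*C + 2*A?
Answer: -1/312 ≈ -0.0032051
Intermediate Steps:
M(C, A) = C + 2*A
x = 55 (x = (3 + 2*(-5))*(-8) - 1 = (3 - 10)*(-8) - 1 = -7*(-8) - 1 = 56 - 1 = 55)
v(b, H) = 23*b + 30*H
1/(v(-29, 10) + x) = 1/((23*(-29) + 30*10) + 55) = 1/((-667 + 300) + 55) = 1/(-367 + 55) = 1/(-312) = -1/312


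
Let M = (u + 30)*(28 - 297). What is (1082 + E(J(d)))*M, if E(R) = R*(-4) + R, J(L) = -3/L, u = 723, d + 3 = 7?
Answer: -878489709/4 ≈ -2.1962e+8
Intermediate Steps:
d = 4 (d = -3 + 7 = 4)
M = -202557 (M = (723 + 30)*(28 - 297) = 753*(-269) = -202557)
E(R) = -3*R (E(R) = -4*R + R = -3*R)
(1082 + E(J(d)))*M = (1082 - (-9)/4)*(-202557) = (1082 - 3*(-¾))*(-202557) = (1082 + 9/4)*(-202557) = (4337/4)*(-202557) = -878489709/4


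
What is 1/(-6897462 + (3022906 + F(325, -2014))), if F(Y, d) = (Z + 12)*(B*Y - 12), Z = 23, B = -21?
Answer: -1/4113851 ≈ -2.4308e-7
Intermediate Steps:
F(Y, d) = -420 - 735*Y (F(Y, d) = (23 + 12)*(-21*Y - 12) = 35*(-12 - 21*Y) = -420 - 735*Y)
1/(-6897462 + (3022906 + F(325, -2014))) = 1/(-6897462 + (3022906 + (-420 - 735*325))) = 1/(-6897462 + (3022906 + (-420 - 238875))) = 1/(-6897462 + (3022906 - 239295)) = 1/(-6897462 + 2783611) = 1/(-4113851) = -1/4113851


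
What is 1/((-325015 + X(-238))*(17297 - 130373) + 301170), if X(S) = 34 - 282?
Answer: 1/36779740158 ≈ 2.7189e-11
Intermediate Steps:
X(S) = -248
1/((-325015 + X(-238))*(17297 - 130373) + 301170) = 1/((-325015 - 248)*(17297 - 130373) + 301170) = 1/(-325263*(-113076) + 301170) = 1/(36779438988 + 301170) = 1/36779740158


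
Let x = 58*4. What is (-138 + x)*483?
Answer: 45402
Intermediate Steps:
x = 232
(-138 + x)*483 = (-138 + 232)*483 = 94*483 = 45402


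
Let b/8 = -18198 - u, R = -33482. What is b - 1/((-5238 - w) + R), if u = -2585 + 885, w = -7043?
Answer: -4180857167/31677 ≈ -1.3198e+5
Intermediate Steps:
u = -1700
b = -131984 (b = 8*(-18198 - 1*(-1700)) = 8*(-18198 + 1700) = 8*(-16498) = -131984)
b - 1/((-5238 - w) + R) = -131984 - 1/((-5238 - 1*(-7043)) - 33482) = -131984 - 1/((-5238 + 7043) - 33482) = -131984 - 1/(1805 - 33482) = -131984 - 1/(-31677) = -131984 - 1*(-1/31677) = -131984 + 1/31677 = -4180857167/31677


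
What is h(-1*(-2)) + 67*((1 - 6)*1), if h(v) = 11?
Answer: -324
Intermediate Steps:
h(-1*(-2)) + 67*((1 - 6)*1) = 11 + 67*((1 - 6)*1) = 11 + 67*(-5*1) = 11 + 67*(-5) = 11 - 335 = -324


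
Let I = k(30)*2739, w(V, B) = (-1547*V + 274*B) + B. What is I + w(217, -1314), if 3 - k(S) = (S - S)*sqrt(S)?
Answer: -688832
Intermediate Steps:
w(V, B) = -1547*V + 275*B
k(S) = 3 (k(S) = 3 - (S - S)*sqrt(S) = 3 - 0*sqrt(S) = 3 - 1*0 = 3 + 0 = 3)
I = 8217 (I = 3*2739 = 8217)
I + w(217, -1314) = 8217 + (-1547*217 + 275*(-1314)) = 8217 + (-335699 - 361350) = 8217 - 697049 = -688832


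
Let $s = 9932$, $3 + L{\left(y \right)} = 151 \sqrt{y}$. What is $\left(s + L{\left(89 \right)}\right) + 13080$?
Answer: $23009 + 151 \sqrt{89} \approx 24434.0$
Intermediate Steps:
$L{\left(y \right)} = -3 + 151 \sqrt{y}$
$\left(s + L{\left(89 \right)}\right) + 13080 = \left(9932 - \left(3 - 151 \sqrt{89}\right)\right) + 13080 = \left(9929 + 151 \sqrt{89}\right) + 13080 = 23009 + 151 \sqrt{89}$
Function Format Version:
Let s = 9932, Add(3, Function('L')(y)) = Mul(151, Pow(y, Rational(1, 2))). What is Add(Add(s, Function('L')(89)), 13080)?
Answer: Add(23009, Mul(151, Pow(89, Rational(1, 2)))) ≈ 24434.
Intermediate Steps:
Function('L')(y) = Add(-3, Mul(151, Pow(y, Rational(1, 2))))
Add(Add(s, Function('L')(89)), 13080) = Add(Add(9932, Add(-3, Mul(151, Pow(89, Rational(1, 2))))), 13080) = Add(Add(9929, Mul(151, Pow(89, Rational(1, 2)))), 13080) = Add(23009, Mul(151, Pow(89, Rational(1, 2))))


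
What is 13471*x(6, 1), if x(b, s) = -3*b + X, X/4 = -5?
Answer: -511898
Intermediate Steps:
X = -20 (X = 4*(-5) = -20)
x(b, s) = -20 - 3*b (x(b, s) = -3*b - 20 = -20 - 3*b)
13471*x(6, 1) = 13471*(-20 - 3*6) = 13471*(-20 - 18) = 13471*(-38) = -511898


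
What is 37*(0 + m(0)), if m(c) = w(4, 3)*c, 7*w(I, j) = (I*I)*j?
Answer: 0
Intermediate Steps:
w(I, j) = j*I²/7 (w(I, j) = ((I*I)*j)/7 = (I²*j)/7 = (j*I²)/7 = j*I²/7)
m(c) = 48*c/7 (m(c) = ((⅐)*3*4²)*c = ((⅐)*3*16)*c = 48*c/7)
37*(0 + m(0)) = 37*(0 + (48/7)*0) = 37*(0 + 0) = 37*0 = 0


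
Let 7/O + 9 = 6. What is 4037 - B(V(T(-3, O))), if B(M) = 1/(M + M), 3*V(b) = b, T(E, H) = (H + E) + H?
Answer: 185711/46 ≈ 4037.2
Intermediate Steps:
O = -7/3 (O = 7/(-9 + 6) = 7/(-3) = 7*(-⅓) = -7/3 ≈ -2.3333)
T(E, H) = E + 2*H (T(E, H) = (E + H) + H = E + 2*H)
V(b) = b/3
B(M) = 1/(2*M)
4037 - B(V(T(-3, O))) = 4037 - 1/(2*((-3 + 2*(-7/3))/3)) = 4037 - 1/(2*((-3 - 14/3)/3)) = 4037 - 1/(2*((⅓)*(-23/3))) = 4037 - 1/(2*(-23/9)) = 4037 - (-9)/(2*23) = 4037 - 1*(-9/46) = 4037 + 9/46 = 185711/46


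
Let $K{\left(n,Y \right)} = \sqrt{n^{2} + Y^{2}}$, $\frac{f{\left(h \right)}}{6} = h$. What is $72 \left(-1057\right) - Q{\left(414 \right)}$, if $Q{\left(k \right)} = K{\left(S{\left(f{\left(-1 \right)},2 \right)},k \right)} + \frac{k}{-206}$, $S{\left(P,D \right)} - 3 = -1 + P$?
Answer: $- \frac{7838505}{103} - 2 \sqrt{42853} \approx -76516.0$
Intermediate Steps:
$f{\left(h \right)} = 6 h$
$S{\left(P,D \right)} = 2 + P$ ($S{\left(P,D \right)} = 3 + \left(-1 + P\right) = 2 + P$)
$K{\left(n,Y \right)} = \sqrt{Y^{2} + n^{2}}$
$Q{\left(k \right)} = \sqrt{16 + k^{2}} - \frac{k}{206}$ ($Q{\left(k \right)} = \sqrt{k^{2} + \left(2 + 6 \left(-1\right)\right)^{2}} + \frac{k}{-206} = \sqrt{k^{2} + \left(2 - 6\right)^{2}} + k \left(- \frac{1}{206}\right) = \sqrt{k^{2} + \left(-4\right)^{2}} - \frac{k}{206} = \sqrt{k^{2} + 16} - \frac{k}{206} = \sqrt{16 + k^{2}} - \frac{k}{206}$)
$72 \left(-1057\right) - Q{\left(414 \right)} = 72 \left(-1057\right) - \left(\sqrt{16 + 414^{2}} - \frac{207}{103}\right) = -76104 - \left(\sqrt{16 + 171396} - \frac{207}{103}\right) = -76104 - \left(\sqrt{171412} - \frac{207}{103}\right) = -76104 - \left(2 \sqrt{42853} - \frac{207}{103}\right) = -76104 - \left(- \frac{207}{103} + 2 \sqrt{42853}\right) = -76104 + \left(\frac{207}{103} - 2 \sqrt{42853}\right) = - \frac{7838505}{103} - 2 \sqrt{42853}$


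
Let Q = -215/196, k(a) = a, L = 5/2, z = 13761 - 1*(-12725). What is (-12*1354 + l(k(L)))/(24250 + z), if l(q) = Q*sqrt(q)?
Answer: -677/2114 - 215*sqrt(10)/19888512 ≈ -0.32028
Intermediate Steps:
z = 26486 (z = 13761 + 12725 = 26486)
L = 5/2 (L = 5*(1/2) = 5/2 ≈ 2.5000)
Q = -215/196 (Q = -215*1/196 = -215/196 ≈ -1.0969)
l(q) = -215*sqrt(q)/196
(-12*1354 + l(k(L)))/(24250 + z) = (-12*1354 - 215*sqrt(10)/392)/(24250 + 26486) = (-16248 - 215*sqrt(10)/392)/50736 = (-16248 - 215*sqrt(10)/392)*(1/50736) = -677/2114 - 215*sqrt(10)/19888512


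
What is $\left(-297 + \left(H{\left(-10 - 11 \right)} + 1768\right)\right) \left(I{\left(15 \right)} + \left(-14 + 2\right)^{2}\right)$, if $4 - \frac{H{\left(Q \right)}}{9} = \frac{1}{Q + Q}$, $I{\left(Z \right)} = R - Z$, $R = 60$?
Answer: $\frac{569727}{2} \approx 2.8486 \cdot 10^{5}$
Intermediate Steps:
$I{\left(Z \right)} = 60 - Z$
$H{\left(Q \right)} = 36 - \frac{9}{2 Q}$ ($H{\left(Q \right)} = 36 - \frac{9}{Q + Q} = 36 - \frac{9}{2 Q}$)
$\left(-297 + \left(H{\left(-10 - 11 \right)} + 1768\right)\right) \left(I{\left(15 \right)} + \left(-14 + 2\right)^{2}\right) = \left(-297 + \left(\left(36 - \frac{9}{2 \left(-10 - 11\right)}\right) + 1768\right)\right) \left(\left(60 - 15\right) + \left(-14 + 2\right)^{2}\right) = \left(-297 + \left(\left(36 - \frac{9}{2 \left(-21\right)}\right) + 1768\right)\right) \left(\left(60 - 15\right) + \left(-12\right)^{2}\right) = \left(-297 + \left(\left(36 - - \frac{3}{14}\right) + 1768\right)\right) \left(45 + 144\right) = \left(-297 + \left(\left(36 + \frac{3}{14}\right) + 1768\right)\right) 189 = \left(-297 + \left(\frac{507}{14} + 1768\right)\right) 189 = \left(-297 + \frac{25259}{14}\right) 189 = \frac{21101}{14} \cdot 189 = \frac{569727}{2}$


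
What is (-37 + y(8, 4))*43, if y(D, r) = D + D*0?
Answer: -1247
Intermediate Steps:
y(D, r) = D (y(D, r) = D + 0 = D)
(-37 + y(8, 4))*43 = (-37 + 8)*43 = -29*43 = -1247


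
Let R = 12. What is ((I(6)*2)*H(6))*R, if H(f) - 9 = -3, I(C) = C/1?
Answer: 864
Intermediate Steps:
I(C) = C (I(C) = C*1 = C)
H(f) = 6 (H(f) = 9 - 3 = 6)
((I(6)*2)*H(6))*R = ((6*2)*6)*12 = (12*6)*12 = 72*12 = 864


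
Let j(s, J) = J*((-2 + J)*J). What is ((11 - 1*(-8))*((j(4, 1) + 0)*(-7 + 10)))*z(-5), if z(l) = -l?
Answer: -285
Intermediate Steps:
j(s, J) = J**2*(-2 + J) (j(s, J) = J*(J*(-2 + J)) = J**2*(-2 + J))
((11 - 1*(-8))*((j(4, 1) + 0)*(-7 + 10)))*z(-5) = ((11 - 1*(-8))*((1**2*(-2 + 1) + 0)*(-7 + 10)))*(-1*(-5)) = ((11 + 8)*((1*(-1) + 0)*3))*5 = (19*((-1 + 0)*3))*5 = (19*(-1*3))*5 = (19*(-3))*5 = -57*5 = -285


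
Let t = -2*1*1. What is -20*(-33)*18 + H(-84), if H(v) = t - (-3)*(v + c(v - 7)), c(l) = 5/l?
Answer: 1057951/91 ≈ 11626.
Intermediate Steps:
t = -2 (t = -2*1 = -2)
H(v) = -2 + 3*v + 15/(-7 + v) (H(v) = -2 - (-3)*(v + 5/(v - 7)) = -2 - (-3)*(v + 5/(-7 + v)) = -2 - (-15/(-7 + v) - 3*v) = -2 + (3*v + 15/(-7 + v)) = -2 + 3*v + 15/(-7 + v))
-20*(-33)*18 + H(-84) = -20*(-33)*18 + (15 + (-7 - 84)*(-2 + 3*(-84)))/(-7 - 84) = 660*18 + (15 - 91*(-2 - 252))/(-91) = 11880 - (15 - 91*(-254))/91 = 11880 - (15 + 23114)/91 = 11880 - 1/91*23129 = 11880 - 23129/91 = 1057951/91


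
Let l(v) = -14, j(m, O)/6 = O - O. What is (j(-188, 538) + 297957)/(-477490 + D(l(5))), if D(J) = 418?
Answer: -99319/159024 ≈ -0.62455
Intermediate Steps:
j(m, O) = 0 (j(m, O) = 6*(O - O) = 6*0 = 0)
(j(-188, 538) + 297957)/(-477490 + D(l(5))) = (0 + 297957)/(-477490 + 418) = 297957/(-477072) = 297957*(-1/477072) = -99319/159024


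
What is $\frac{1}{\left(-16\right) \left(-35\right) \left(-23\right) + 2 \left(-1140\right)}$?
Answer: $- \frac{1}{15160} \approx -6.5963 \cdot 10^{-5}$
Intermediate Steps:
$\frac{1}{\left(-16\right) \left(-35\right) \left(-23\right) + 2 \left(-1140\right)} = \frac{1}{560 \left(-23\right) - 2280} = \frac{1}{-12880 - 2280} = \frac{1}{-15160} = - \frac{1}{15160}$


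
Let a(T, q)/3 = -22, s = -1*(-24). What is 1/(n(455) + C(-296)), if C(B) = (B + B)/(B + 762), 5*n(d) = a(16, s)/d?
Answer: -530075/688778 ≈ -0.76959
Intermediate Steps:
s = 24
a(T, q) = -66 (a(T, q) = 3*(-22) = -66)
n(d) = -66/(5*d) (n(d) = (-66/d)/5 = -66/(5*d))
C(B) = 2*B/(762 + B) (C(B) = (2*B)/(762 + B) = 2*B/(762 + B))
1/(n(455) + C(-296)) = 1/(-66/5/455 + 2*(-296)/(762 - 296)) = 1/(-66/5*1/455 + 2*(-296)/466) = 1/(-66/2275 + 2*(-296)*(1/466)) = 1/(-66/2275 - 296/233) = 1/(-688778/530075) = -530075/688778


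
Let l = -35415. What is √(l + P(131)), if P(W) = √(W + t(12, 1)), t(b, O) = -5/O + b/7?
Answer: √(-1735335 + 7*√6258)/7 ≈ 188.16*I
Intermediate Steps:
t(b, O) = -5/O + b/7 (t(b, O) = -5/O + b*(⅐) = -5/O + b/7)
P(W) = √(-23/7 + W) (P(W) = √(W + (-5/1 + (⅐)*12)) = √(W + (-5*1 + 12/7)) = √(W + (-5 + 12/7)) = √(W - 23/7) = √(-23/7 + W))
√(l + P(131)) = √(-35415 + √(-161 + 49*131)/7) = √(-35415 + √(-161 + 6419)/7) = √(-35415 + √6258/7)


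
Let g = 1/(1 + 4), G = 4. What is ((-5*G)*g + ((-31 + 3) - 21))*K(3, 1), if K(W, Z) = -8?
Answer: 424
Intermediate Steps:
g = ⅕ (g = 1/5 = ⅕ ≈ 0.20000)
((-5*G)*g + ((-31 + 3) - 21))*K(3, 1) = (-5*4*(⅕) + ((-31 + 3) - 21))*(-8) = (-20*⅕ + (-28 - 21))*(-8) = (-4 - 49)*(-8) = -53*(-8) = 424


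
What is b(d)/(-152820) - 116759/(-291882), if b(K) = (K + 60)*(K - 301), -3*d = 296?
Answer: 9999323111/33454055430 ≈ 0.29890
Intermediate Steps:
d = -296/3 (d = -1/3*296 = -296/3 ≈ -98.667)
b(K) = (-301 + K)*(60 + K) (b(K) = (60 + K)*(-301 + K) = (-301 + K)*(60 + K))
b(d)/(-152820) - 116759/(-291882) = (-18060 + (-296/3)**2 - 241*(-296/3))/(-152820) - 116759/(-291882) = (-18060 + 87616/9 + 71336/3)*(-1/152820) - 116759*(-1/291882) = (139084/9)*(-1/152820) + 116759/291882 = -34771/343845 + 116759/291882 = 9999323111/33454055430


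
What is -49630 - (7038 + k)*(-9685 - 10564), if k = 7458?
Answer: 293479874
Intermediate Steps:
-49630 - (7038 + k)*(-9685 - 10564) = -49630 - (7038 + 7458)*(-9685 - 10564) = -49630 - 14496*(-20249) = -49630 - 1*(-293529504) = -49630 + 293529504 = 293479874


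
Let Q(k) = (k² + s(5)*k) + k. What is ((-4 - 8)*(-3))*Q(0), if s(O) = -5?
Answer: 0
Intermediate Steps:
Q(k) = k² - 4*k (Q(k) = (k² - 5*k) + k = k² - 4*k)
((-4 - 8)*(-3))*Q(0) = ((-4 - 8)*(-3))*(0*(-4 + 0)) = (-12*(-3))*(0*(-4)) = 36*0 = 0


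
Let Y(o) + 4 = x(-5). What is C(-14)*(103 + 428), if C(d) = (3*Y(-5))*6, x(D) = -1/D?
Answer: -181602/5 ≈ -36320.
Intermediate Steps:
Y(o) = -19/5 (Y(o) = -4 - 1/(-5) = -4 - 1*(-1/5) = -4 + 1/5 = -19/5)
C(d) = -342/5 (C(d) = (3*(-19/5))*6 = -57/5*6 = -342/5)
C(-14)*(103 + 428) = -342*(103 + 428)/5 = -342/5*531 = -181602/5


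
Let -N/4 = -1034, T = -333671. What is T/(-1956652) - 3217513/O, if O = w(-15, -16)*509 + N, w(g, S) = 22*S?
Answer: 122191468249/6586090632 ≈ 18.553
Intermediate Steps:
N = 4136 (N = -4*(-1034) = 4136)
O = -175032 (O = (22*(-16))*509 + 4136 = -352*509 + 4136 = -179168 + 4136 = -175032)
T/(-1956652) - 3217513/O = -333671/(-1956652) - 3217513/(-175032) = -333671*(-1/1956652) - 3217513*(-1/175032) = 333671/1956652 + 247501/13464 = 122191468249/6586090632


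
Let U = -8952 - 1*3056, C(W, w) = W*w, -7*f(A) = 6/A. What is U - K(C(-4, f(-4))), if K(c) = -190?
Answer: -11818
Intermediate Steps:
f(A) = -6/(7*A)
U = -12008 (U = -8952 - 3056 = -12008)
U - K(C(-4, f(-4))) = -12008 - 1*(-190) = -12008 + 190 = -11818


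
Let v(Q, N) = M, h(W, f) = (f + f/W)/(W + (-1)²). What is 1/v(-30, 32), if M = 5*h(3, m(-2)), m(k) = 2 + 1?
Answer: ⅕ ≈ 0.20000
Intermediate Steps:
m(k) = 3
h(W, f) = (f + f/W)/(1 + W) (h(W, f) = (f + f/W)/(W + 1) = (f + f/W)/(1 + W))
M = 5 (M = 5*(3/3) = 5*(3*(⅓)) = 5*1 = 5)
v(Q, N) = 5
1/v(-30, 32) = 1/5 = ⅕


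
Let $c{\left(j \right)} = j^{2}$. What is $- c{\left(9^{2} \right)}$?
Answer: $-6561$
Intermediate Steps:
$- c{\left(9^{2} \right)} = - \left(9^{2}\right)^{2} = - 81^{2} = \left(-1\right) 6561 = -6561$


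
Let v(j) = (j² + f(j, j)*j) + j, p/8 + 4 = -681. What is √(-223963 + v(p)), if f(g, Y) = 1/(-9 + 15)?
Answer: √268200393/3 ≈ 5458.9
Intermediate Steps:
p = -5480 (p = -32 + 8*(-681) = -32 - 5448 = -5480)
f(g, Y) = ⅙ (f(g, Y) = 1/6 = ⅙)
v(j) = j² + 7*j/6 (v(j) = (j² + j/6) + j = j² + 7*j/6)
√(-223963 + v(p)) = √(-223963 + (⅙)*(-5480)*(7 + 6*(-5480))) = √(-223963 + (⅙)*(-5480)*(7 - 32880)) = √(-223963 + (⅙)*(-5480)*(-32873)) = √(-223963 + 90072020/3) = √(89400131/3) = √268200393/3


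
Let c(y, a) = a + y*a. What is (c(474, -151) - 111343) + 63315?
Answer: -119753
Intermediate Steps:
c(y, a) = a + a*y
(c(474, -151) - 111343) + 63315 = (-151*(1 + 474) - 111343) + 63315 = (-151*475 - 111343) + 63315 = (-71725 - 111343) + 63315 = -183068 + 63315 = -119753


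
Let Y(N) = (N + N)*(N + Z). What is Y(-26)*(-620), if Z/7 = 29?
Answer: 5706480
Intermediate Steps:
Z = 203 (Z = 7*29 = 203)
Y(N) = 2*N*(203 + N) (Y(N) = (N + N)*(N + 203) = (2*N)*(203 + N) = 2*N*(203 + N))
Y(-26)*(-620) = (2*(-26)*(203 - 26))*(-620) = (2*(-26)*177)*(-620) = -9204*(-620) = 5706480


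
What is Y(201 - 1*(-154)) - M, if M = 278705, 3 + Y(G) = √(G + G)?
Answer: -278708 + √710 ≈ -2.7868e+5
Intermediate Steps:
Y(G) = -3 + √2*√G (Y(G) = -3 + √(G + G) = -3 + √(2*G) = -3 + √2*√G)
Y(201 - 1*(-154)) - M = (-3 + √2*√(201 - 1*(-154))) - 1*278705 = (-3 + √2*√(201 + 154)) - 278705 = (-3 + √2*√355) - 278705 = (-3 + √710) - 278705 = -278708 + √710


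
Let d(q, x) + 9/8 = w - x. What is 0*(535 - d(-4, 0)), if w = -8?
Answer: 0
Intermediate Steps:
d(q, x) = -73/8 - x (d(q, x) = -9/8 + (-8 - x) = -73/8 - x)
0*(535 - d(-4, 0)) = 0*(535 - (-73/8 - 1*0)) = 0*(535 - (-73/8 + 0)) = 0*(535 - 1*(-73/8)) = 0*(535 + 73/8) = 0*(4353/8) = 0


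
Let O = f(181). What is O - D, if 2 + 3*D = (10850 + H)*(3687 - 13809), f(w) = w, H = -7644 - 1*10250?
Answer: -71298823/3 ≈ -2.3766e+7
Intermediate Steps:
H = -17894 (H = -7644 - 10250 = -17894)
O = 181
D = 71299366/3 (D = -⅔ + ((10850 - 17894)*(3687 - 13809))/3 = -⅔ + (-7044*(-10122))/3 = -⅔ + (⅓)*71299368 = -⅔ + 23766456 = 71299366/3 ≈ 2.3766e+7)
O - D = 181 - 1*71299366/3 = 181 - 71299366/3 = -71298823/3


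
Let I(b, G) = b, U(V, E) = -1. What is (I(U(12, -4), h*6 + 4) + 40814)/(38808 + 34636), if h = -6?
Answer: 40813/73444 ≈ 0.55570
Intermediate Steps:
(I(U(12, -4), h*6 + 4) + 40814)/(38808 + 34636) = (-1 + 40814)/(38808 + 34636) = 40813/73444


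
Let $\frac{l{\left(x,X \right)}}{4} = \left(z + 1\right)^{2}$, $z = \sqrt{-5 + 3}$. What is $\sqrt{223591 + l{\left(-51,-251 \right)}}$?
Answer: $\sqrt{223587 + 8 i \sqrt{2}} \approx 472.85 + 0.012 i$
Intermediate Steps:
$z = i \sqrt{2}$ ($z = \sqrt{-2} = i \sqrt{2} \approx 1.4142 i$)
$l{\left(x,X \right)} = 4 \left(1 + i \sqrt{2}\right)^{2}$ ($l{\left(x,X \right)} = 4 \left(i \sqrt{2} + 1\right)^{2} = 4 \left(1 + i \sqrt{2}\right)^{2}$)
$\sqrt{223591 + l{\left(-51,-251 \right)}} = \sqrt{223591 - \left(4 - 8 i \sqrt{2}\right)} = \sqrt{223587 + 8 i \sqrt{2}}$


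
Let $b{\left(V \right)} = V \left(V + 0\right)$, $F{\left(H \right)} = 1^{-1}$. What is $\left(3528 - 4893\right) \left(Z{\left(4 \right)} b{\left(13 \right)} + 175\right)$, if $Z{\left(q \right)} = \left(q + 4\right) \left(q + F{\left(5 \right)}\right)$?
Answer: $-9466275$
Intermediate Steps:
$F{\left(H \right)} = 1$
$Z{\left(q \right)} = \left(1 + q\right) \left(4 + q\right)$ ($Z{\left(q \right)} = \left(q + 4\right) \left(q + 1\right) = \left(4 + q\right) \left(1 + q\right) = \left(1 + q\right) \left(4 + q\right)$)
$b{\left(V \right)} = V^{2}$ ($b{\left(V \right)} = V V = V^{2}$)
$\left(3528 - 4893\right) \left(Z{\left(4 \right)} b{\left(13 \right)} + 175\right) = \left(3528 - 4893\right) \left(\left(4 + 4^{2} + 5 \cdot 4\right) 13^{2} + 175\right) = - 1365 \left(\left(4 + 16 + 20\right) 169 + 175\right) = - 1365 \left(40 \cdot 169 + 175\right) = - 1365 \left(6760 + 175\right) = \left(-1365\right) 6935 = -9466275$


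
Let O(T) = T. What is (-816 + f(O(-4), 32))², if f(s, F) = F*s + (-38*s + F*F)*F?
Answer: 1346009344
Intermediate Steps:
f(s, F) = F*s + F*(F² - 38*s) (f(s, F) = F*s + (-38*s + F²)*F = F*s + (F² - 38*s)*F = F*s + F*(F² - 38*s))
(-816 + f(O(-4), 32))² = (-816 + 32*(32² - 37*(-4)))² = (-816 + 32*(1024 + 148))² = (-816 + 32*1172)² = (-816 + 37504)² = 36688² = 1346009344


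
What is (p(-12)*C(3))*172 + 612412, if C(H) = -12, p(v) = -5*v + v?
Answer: 513340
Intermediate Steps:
p(v) = -4*v
(p(-12)*C(3))*172 + 612412 = (-4*(-12)*(-12))*172 + 612412 = (48*(-12))*172 + 612412 = -576*172 + 612412 = -99072 + 612412 = 513340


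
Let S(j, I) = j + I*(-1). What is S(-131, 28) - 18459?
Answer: -18618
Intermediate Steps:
S(j, I) = j - I
S(-131, 28) - 18459 = (-131 - 1*28) - 18459 = (-131 - 28) - 18459 = -159 - 18459 = -18618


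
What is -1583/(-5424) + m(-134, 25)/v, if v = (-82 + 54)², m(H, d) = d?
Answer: 43021/132888 ≈ 0.32374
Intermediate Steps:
v = 784 (v = (-28)² = 784)
-1583/(-5424) + m(-134, 25)/v = -1583/(-5424) + 25/784 = -1583*(-1/5424) + 25*(1/784) = 1583/5424 + 25/784 = 43021/132888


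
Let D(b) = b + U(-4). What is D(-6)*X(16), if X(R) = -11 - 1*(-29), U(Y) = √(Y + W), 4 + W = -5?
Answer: -108 + 18*I*√13 ≈ -108.0 + 64.9*I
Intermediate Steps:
W = -9 (W = -4 - 5 = -9)
U(Y) = √(-9 + Y) (U(Y) = √(Y - 9) = √(-9 + Y))
X(R) = 18 (X(R) = -11 + 29 = 18)
D(b) = b + I*√13 (D(b) = b + √(-9 - 4) = b + √(-13) = b + I*√13)
D(-6)*X(16) = (-6 + I*√13)*18 = -108 + 18*I*√13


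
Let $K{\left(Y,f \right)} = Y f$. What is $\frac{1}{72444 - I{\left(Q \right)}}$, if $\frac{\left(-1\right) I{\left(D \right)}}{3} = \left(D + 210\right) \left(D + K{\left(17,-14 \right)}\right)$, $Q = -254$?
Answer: $\frac{1}{137388} \approx 7.2787 \cdot 10^{-6}$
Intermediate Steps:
$I{\left(D \right)} = - 3 \left(-238 + D\right) \left(210 + D\right)$ ($I{\left(D \right)} = - 3 \left(D + 210\right) \left(D + 17 \left(-14\right)\right) = - 3 \left(210 + D\right) \left(D - 238\right) = - 3 \left(210 + D\right) \left(-238 + D\right) = - 3 \left(-238 + D\right) \left(210 + D\right)$)
$\frac{1}{72444 - I{\left(Q \right)}} = \frac{1}{72444 - \left(149940 - 3 \left(-254\right)^{2} + 84 \left(-254\right)\right)} = \frac{1}{72444 - \left(149940 - 193548 - 21336\right)} = \frac{1}{72444 - -64944} = \frac{1}{72444 + 64944} = \frac{1}{137388}$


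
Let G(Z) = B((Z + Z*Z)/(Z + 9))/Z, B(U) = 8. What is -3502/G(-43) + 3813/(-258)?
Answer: 3235057/172 ≈ 18808.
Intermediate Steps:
G(Z) = 8/Z
-3502/G(-43) + 3813/(-258) = -3502/(8/(-43)) + 3813/(-258) = -3502/(8*(-1/43)) + 3813*(-1/258) = -3502/(-8/43) - 1271/86 = -3502*(-43/8) - 1271/86 = 75293/4 - 1271/86 = 3235057/172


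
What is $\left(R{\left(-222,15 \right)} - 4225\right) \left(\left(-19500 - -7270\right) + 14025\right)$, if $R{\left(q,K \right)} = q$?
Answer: $-7982365$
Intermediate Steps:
$\left(R{\left(-222,15 \right)} - 4225\right) \left(\left(-19500 - -7270\right) + 14025\right) = \left(-222 - 4225\right) \left(\left(-19500 - -7270\right) + 14025\right) = - 4447 \left(\left(-19500 + 7270\right) + 14025\right) = - 4447 \left(-12230 + 14025\right) = \left(-4447\right) 1795 = -7982365$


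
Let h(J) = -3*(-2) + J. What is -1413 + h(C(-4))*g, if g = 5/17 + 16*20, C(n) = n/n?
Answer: 14094/17 ≈ 829.06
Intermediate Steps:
C(n) = 1
h(J) = 6 + J
g = 5445/17 (g = 5*(1/17) + 320 = 5/17 + 320 = 5445/17 ≈ 320.29)
-1413 + h(C(-4))*g = -1413 + (6 + 1)*(5445/17) = -1413 + 7*(5445/17) = -1413 + 38115/17 = 14094/17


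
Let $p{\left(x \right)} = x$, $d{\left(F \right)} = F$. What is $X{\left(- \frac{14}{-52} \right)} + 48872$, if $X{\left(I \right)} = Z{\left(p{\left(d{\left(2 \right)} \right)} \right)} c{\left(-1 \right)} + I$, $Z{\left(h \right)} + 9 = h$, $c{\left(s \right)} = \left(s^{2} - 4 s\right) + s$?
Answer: $\frac{1269951}{26} \approx 48844.0$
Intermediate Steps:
$c{\left(s \right)} = s^{2} - 3 s$
$Z{\left(h \right)} = -9 + h$
$X{\left(I \right)} = -28 + I$ ($X{\left(I \right)} = \left(-9 + 2\right) \left(- (-3 - 1)\right) + I = - 7 \left(\left(-1\right) \left(-4\right)\right) + I = \left(-7\right) 4 + I = -28 + I$)
$X{\left(- \frac{14}{-52} \right)} + 48872 = \left(-28 - \frac{14}{-52}\right) + 48872 = \left(-28 - - \frac{7}{26}\right) + 48872 = \left(-28 + \frac{7}{26}\right) + 48872 = - \frac{721}{26} + 48872 = \frac{1269951}{26}$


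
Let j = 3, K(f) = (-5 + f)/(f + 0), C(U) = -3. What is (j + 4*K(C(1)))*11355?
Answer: 155185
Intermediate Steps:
K(f) = (-5 + f)/f
(j + 4*K(C(1)))*11355 = (3 + 4*((-5 - 3)/(-3)))*11355 = (3 + 4*(-1/3*(-8)))*11355 = (3 + 4*(8/3))*11355 = (3 + 32/3)*11355 = (41/3)*11355 = 155185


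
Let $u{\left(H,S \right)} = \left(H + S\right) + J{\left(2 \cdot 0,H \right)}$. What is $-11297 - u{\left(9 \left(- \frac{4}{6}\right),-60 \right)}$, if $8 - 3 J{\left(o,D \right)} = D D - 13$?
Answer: $-11226$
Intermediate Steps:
$J{\left(o,D \right)} = 7 - \frac{D^{2}}{3}$ ($J{\left(o,D \right)} = \frac{8}{3} - \frac{D D - 13}{3} = \frac{8}{3} - \frac{D^{2} - 13}{3} = \frac{8}{3} - \frac{-13 + D^{2}}{3} = \frac{8}{3} - \left(- \frac{13}{3} + \frac{D^{2}}{3}\right) = 7 - \frac{D^{2}}{3}$)
$u{\left(H,S \right)} = 7 + H + S - \frac{H^{2}}{3}$ ($u{\left(H,S \right)} = \left(H + S\right) - \left(-7 + \frac{H^{2}}{3}\right) = 7 + H + S - \frac{H^{2}}{3}$)
$-11297 - u{\left(9 \left(- \frac{4}{6}\right),-60 \right)} = -11297 - \left(7 + 9 \left(- \frac{4}{6}\right) - 60 - \frac{\left(9 \left(- \frac{4}{6}\right)\right)^{2}}{3}\right) = -11297 - \left(7 + 9 \left(\left(-4\right) \frac{1}{6}\right) - 60 - \frac{\left(9 \left(\left(-4\right) \frac{1}{6}\right)\right)^{2}}{3}\right) = -11297 - \left(7 + 9 \left(- \frac{2}{3}\right) - 60 - \frac{\left(9 \left(- \frac{2}{3}\right)\right)^{2}}{3}\right) = -11297 - \left(7 - 6 - 60 - \frac{\left(-6\right)^{2}}{3}\right) = -11297 - \left(7 - 6 - 60 - 12\right) = -11297 - -71 = -11297 + 71 = -11226$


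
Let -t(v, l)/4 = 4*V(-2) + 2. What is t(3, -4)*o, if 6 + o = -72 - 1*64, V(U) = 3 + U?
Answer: 3408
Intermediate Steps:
t(v, l) = -24 (t(v, l) = -4*(4*(3 - 2) + 2) = -4*(4*1 + 2) = -4*(4 + 2) = -4*6 = -24)
o = -142 (o = -6 + (-72 - 1*64) = -6 + (-72 - 64) = -6 - 136 = -142)
t(3, -4)*o = -24*(-142) = 3408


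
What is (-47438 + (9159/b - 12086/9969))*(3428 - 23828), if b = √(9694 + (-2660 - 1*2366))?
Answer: 3215866254400/3323 - 31140600*√1167/389 ≈ 9.6502e+8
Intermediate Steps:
b = 2*√1167 (b = √(9694 + (-2660 - 2366)) = √(9694 - 5026) = √4668 = 2*√1167 ≈ 68.323)
(-47438 + (9159/b - 12086/9969))*(3428 - 23828) = (-47438 + (9159/((2*√1167)) - 12086/9969))*(3428 - 23828) = (-47438 + (9159*(√1167/2334) - 12086*1/9969))*(-20400) = (-47438 + (3053*√1167/778 - 12086/9969))*(-20400) = (-47438 + (-12086/9969 + 3053*√1167/778))*(-20400) = (-472921508/9969 + 3053*√1167/778)*(-20400) = 3215866254400/3323 - 31140600*√1167/389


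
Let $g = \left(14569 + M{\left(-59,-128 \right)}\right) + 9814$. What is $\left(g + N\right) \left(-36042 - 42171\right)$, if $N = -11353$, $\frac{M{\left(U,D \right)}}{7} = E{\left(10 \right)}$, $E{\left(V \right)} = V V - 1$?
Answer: $-1073316999$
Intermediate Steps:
$E{\left(V \right)} = -1 + V^{2}$ ($E{\left(V \right)} = V^{2} - 1 = -1 + V^{2}$)
$M{\left(U,D \right)} = 693$ ($M{\left(U,D \right)} = 7 \left(-1 + 10^{2}\right) = 7 \left(-1 + 100\right) = 7 \cdot 99 = 693$)
$g = 25076$ ($g = \left(14569 + 693\right) + 9814 = 15262 + 9814 = 25076$)
$\left(g + N\right) \left(-36042 - 42171\right) = \left(25076 - 11353\right) \left(-36042 - 42171\right) = 13723 \left(-78213\right) = -1073316999$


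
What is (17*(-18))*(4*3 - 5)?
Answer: -2142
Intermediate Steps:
(17*(-18))*(4*3 - 5) = -306*(12 - 5) = -306*7 = -2142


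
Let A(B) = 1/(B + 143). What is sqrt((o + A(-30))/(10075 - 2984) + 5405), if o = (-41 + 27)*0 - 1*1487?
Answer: sqrt(3470169641528555)/801283 ≈ 73.517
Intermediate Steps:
A(B) = 1/(143 + B)
o = -1487 (o = -14*0 - 1487 = 0 - 1487 = -1487)
sqrt((o + A(-30))/(10075 - 2984) + 5405) = sqrt((-1487 + 1/(143 - 30))/(10075 - 2984) + 5405) = sqrt((-1487 + 1/113)/7091 + 5405) = sqrt((-1487 + 1/113)*(1/7091) + 5405) = sqrt(-168030/113*1/7091 + 5405) = sqrt(-168030/801283 + 5405) = sqrt(4330766585/801283) = sqrt(3470169641528555)/801283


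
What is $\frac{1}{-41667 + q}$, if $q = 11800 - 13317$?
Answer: $- \frac{1}{43184} \approx -2.3157 \cdot 10^{-5}$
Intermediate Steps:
$q = -1517$ ($q = 11800 - 13317 = -1517$)
$\frac{1}{-41667 + q} = \frac{1}{-41667 - 1517} = \frac{1}{-43184} = - \frac{1}{43184}$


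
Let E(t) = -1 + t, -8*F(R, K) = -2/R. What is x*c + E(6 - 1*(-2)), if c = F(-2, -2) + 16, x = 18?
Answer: 1171/4 ≈ 292.75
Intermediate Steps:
F(R, K) = 1/(4*R) (F(R, K) = -(-1)/(4*R) = 1/(4*R))
c = 127/8 (c = (¼)/(-2) + 16 = (¼)*(-½) + 16 = -⅛ + 16 = 127/8 ≈ 15.875)
x*c + E(6 - 1*(-2)) = 18*(127/8) + (-1 + (6 - 1*(-2))) = 1143/4 + (-1 + (6 + 2)) = 1143/4 + (-1 + 8) = 1143/4 + 7 = 1171/4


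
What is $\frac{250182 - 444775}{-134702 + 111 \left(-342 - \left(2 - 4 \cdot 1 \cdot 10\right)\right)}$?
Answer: $\frac{194593}{168446} \approx 1.1552$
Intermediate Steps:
$\frac{250182 - 444775}{-134702 + 111 \left(-342 - \left(2 - 4 \cdot 1 \cdot 10\right)\right)} = - \frac{194593}{-134702 + 111 \left(-342 + \left(4 \cdot 10 - 2\right)\right)} = - \frac{194593}{-134702 + 111 \left(-342 + \left(40 - 2\right)\right)} = - \frac{194593}{-134702 + 111 \left(-342 + 38\right)} = - \frac{194593}{-134702 + 111 \left(-304\right)} = - \frac{194593}{-134702 - 33744} = - \frac{194593}{-168446} = \left(-194593\right) \left(- \frac{1}{168446}\right) = \frac{194593}{168446}$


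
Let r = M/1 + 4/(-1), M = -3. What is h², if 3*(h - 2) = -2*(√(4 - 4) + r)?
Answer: 400/9 ≈ 44.444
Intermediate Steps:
r = -7 (r = -3/1 + 4/(-1) = -3*1 + 4*(-1) = -3 - 4 = -7)
h = 20/3 (h = 2 + (-2*(√(4 - 4) - 7))/3 = 2 + (-2*(√0 - 7))/3 = 2 + (-2*(0 - 7))/3 = 2 + (-2*(-7))/3 = 2 + (⅓)*14 = 2 + 14/3 = 20/3 ≈ 6.6667)
h² = (20/3)² = 400/9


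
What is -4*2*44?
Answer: -352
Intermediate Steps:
-4*2*44 = -8*44 = -352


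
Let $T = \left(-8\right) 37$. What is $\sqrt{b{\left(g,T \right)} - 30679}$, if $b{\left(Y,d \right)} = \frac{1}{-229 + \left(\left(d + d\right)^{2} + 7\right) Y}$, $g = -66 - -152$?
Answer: $\frac{i \sqrt{27869917175167068714}}{30140277} \approx 175.15 i$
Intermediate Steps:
$g = 86$ ($g = -66 + 152 = 86$)
$T = -296$
$b{\left(Y,d \right)} = \frac{1}{-229 + Y \left(7 + 4 d^{2}\right)}$ ($b{\left(Y,d \right)} = \frac{1}{-229 + \left(\left(2 d\right)^{2} + 7\right) Y} = \frac{1}{-229 + \left(4 d^{2} + 7\right) Y} = \frac{1}{-229 + \left(7 + 4 d^{2}\right) Y} = \frac{1}{-229 + Y \left(7 + 4 d^{2}\right)}$)
$\sqrt{b{\left(g,T \right)} - 30679} = \sqrt{\frac{1}{-229 + 7 \cdot 86 + 4 \cdot 86 \left(-296\right)^{2}} - 30679} = \sqrt{\frac{1}{-229 + 602 + 4 \cdot 86 \cdot 87616} - 30679} = \sqrt{\frac{1}{-229 + 602 + 30139904} - 30679} = \sqrt{\frac{1}{30140277} - 30679} = \sqrt{- \frac{924673558082}{30140277}} = \frac{i \sqrt{27869917175167068714}}{30140277}$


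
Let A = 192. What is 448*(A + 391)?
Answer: 261184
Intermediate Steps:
448*(A + 391) = 448*(192 + 391) = 448*583 = 261184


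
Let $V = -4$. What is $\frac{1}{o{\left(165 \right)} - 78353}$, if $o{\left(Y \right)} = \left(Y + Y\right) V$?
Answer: $- \frac{1}{79673} \approx -1.2551 \cdot 10^{-5}$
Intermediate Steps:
$o{\left(Y \right)} = - 8 Y$ ($o{\left(Y \right)} = \left(Y + Y\right) \left(-4\right) = 2 Y \left(-4\right) = - 8 Y$)
$\frac{1}{o{\left(165 \right)} - 78353} = \frac{1}{\left(-8\right) 165 - 78353} = \frac{1}{-1320 - 78353} = \frac{1}{-79673} = - \frac{1}{79673}$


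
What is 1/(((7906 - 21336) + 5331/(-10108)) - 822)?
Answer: -10108/144064547 ≈ -7.0163e-5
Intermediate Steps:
1/(((7906 - 21336) + 5331/(-10108)) - 822) = 1/((-13430 + 5331*(-1/10108)) - 822) = 1/((-13430 - 5331/10108) - 822) = 1/(-135755771/10108 - 822) = 1/(-144064547/10108) = -10108/144064547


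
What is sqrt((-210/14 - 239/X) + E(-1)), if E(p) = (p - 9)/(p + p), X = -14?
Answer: 3*sqrt(154)/14 ≈ 2.6592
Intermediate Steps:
E(p) = (-9 + p)/(2*p) (E(p) = (-9 + p)/((2*p)) = (-9 + p)*(1/(2*p)) = (-9 + p)/(2*p))
sqrt((-210/14 - 239/X) + E(-1)) = sqrt((-210/14 - 239/(-14)) + (1/2)*(-9 - 1)/(-1)) = sqrt((-210*1/14 - 239*(-1/14)) + (1/2)*(-1)*(-10)) = sqrt((-15 + 239/14) + 5) = sqrt(29/14 + 5) = sqrt(99/14) = 3*sqrt(154)/14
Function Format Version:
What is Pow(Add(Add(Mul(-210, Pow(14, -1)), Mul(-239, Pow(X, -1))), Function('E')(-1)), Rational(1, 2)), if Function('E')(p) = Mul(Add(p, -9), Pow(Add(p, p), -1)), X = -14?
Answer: Mul(Rational(3, 14), Pow(154, Rational(1, 2))) ≈ 2.6592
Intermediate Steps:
Function('E')(p) = Mul(Rational(1, 2), Pow(p, -1), Add(-9, p)) (Function('E')(p) = Mul(Add(-9, p), Pow(Mul(2, p), -1)) = Mul(Add(-9, p), Mul(Rational(1, 2), Pow(p, -1))) = Mul(Rational(1, 2), Pow(p, -1), Add(-9, p)))
Pow(Add(Add(Mul(-210, Pow(14, -1)), Mul(-239, Pow(X, -1))), Function('E')(-1)), Rational(1, 2)) = Pow(Add(Add(Mul(-210, Pow(14, -1)), Mul(-239, Pow(-14, -1))), Mul(Rational(1, 2), Pow(-1, -1), Add(-9, -1))), Rational(1, 2)) = Pow(Add(Add(Mul(-210, Rational(1, 14)), Mul(-239, Rational(-1, 14))), Mul(Rational(1, 2), -1, -10)), Rational(1, 2)) = Pow(Add(Add(-15, Rational(239, 14)), 5), Rational(1, 2)) = Pow(Add(Rational(29, 14), 5), Rational(1, 2)) = Pow(Rational(99, 14), Rational(1, 2)) = Mul(Rational(3, 14), Pow(154, Rational(1, 2)))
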